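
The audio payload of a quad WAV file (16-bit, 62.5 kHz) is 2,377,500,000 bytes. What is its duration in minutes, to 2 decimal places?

79.25 minutes

Byte rate = 62,500 × 2 × 4 = 500,000 bytes/s.
Duration = 2,377,500,000 / 500,000 = 4,755 s.
4,755 s / 60 = 79.25 minutes.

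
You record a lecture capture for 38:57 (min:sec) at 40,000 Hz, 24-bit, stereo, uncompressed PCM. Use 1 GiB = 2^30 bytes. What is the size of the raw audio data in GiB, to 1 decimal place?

0.5 GiB

Duration = 38:57 (min:sec) = 2,337 s.
Bytes = 40,000 samples/s × 2,337 s × 3 bytes/sample × 2 ch = 560,880,000 bytes.
560,880,000 / 1,073,741,824 = 0.5 GiB.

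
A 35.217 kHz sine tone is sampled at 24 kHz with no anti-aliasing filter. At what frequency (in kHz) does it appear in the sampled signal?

Nyquist = 24,000/2 = 12,000 Hz; 35,217 Hz exceeds it.
Alias = |35,217 − 1×24,000| = |35,217 − 24,000| = 11,217 Hz = 11.217 kHz.

11.217 kHz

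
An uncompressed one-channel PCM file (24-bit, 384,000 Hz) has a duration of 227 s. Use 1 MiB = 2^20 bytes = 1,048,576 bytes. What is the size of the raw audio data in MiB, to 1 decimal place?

Bytes = 384,000 samples/s × 227 s × 3 bytes/sample × 1 ch = 261,504,000 bytes.
261,504,000 / 1,048,576 = 249.4 MiB.

249.4 MiB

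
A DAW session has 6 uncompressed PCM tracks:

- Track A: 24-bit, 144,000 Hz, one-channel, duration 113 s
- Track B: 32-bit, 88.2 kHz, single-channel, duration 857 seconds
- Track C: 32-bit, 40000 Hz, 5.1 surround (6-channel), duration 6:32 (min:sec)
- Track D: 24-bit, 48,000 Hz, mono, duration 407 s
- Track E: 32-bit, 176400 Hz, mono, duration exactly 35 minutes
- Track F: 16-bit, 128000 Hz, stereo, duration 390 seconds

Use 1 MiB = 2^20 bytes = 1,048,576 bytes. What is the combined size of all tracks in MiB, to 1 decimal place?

2353.2 MiB

Track A: 144,000 × 113 × 3 × 1 = 48,816,000 bytes.
Track B: 88,200 × 857 × 4 × 1 = 302,349,600 bytes.
Track C: 6:32 (min:sec) = 392 s; 40,000 × 392 × 4 × 6 = 376,320,000 bytes.
Track D: 48,000 × 407 × 3 × 1 = 58,608,000 bytes.
Track E: exactly 35 minutes = 2,100 s; 176,400 × 2,100 × 4 × 1 = 1,481,760,000 bytes.
Track F: 128,000 × 390 × 2 × 2 = 199,680,000 bytes.
Total = 2,467,533,600 bytes = 2353.2 MiB.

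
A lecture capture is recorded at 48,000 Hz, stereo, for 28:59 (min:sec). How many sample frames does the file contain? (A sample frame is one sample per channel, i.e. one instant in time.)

83,472,000 sample frames

28:59 (min:sec) = 1,739 s.
48,000 samples/s × 1,739 s = 83,472,000 frames.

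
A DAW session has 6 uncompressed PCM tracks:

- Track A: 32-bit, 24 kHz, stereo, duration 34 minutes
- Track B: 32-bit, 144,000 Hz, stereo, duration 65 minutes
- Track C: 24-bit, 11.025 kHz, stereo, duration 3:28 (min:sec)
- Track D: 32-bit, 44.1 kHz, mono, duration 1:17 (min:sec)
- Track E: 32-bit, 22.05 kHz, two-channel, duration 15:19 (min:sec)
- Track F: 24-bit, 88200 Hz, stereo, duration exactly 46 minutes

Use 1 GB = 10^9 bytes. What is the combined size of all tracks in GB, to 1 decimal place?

Track A: 34 minutes = 2,040 s; 24,000 × 2,040 × 4 × 2 = 391,680,000 bytes.
Track B: 65 minutes = 3,900 s; 144,000 × 3,900 × 4 × 2 = 4,492,800,000 bytes.
Track C: 3:28 (min:sec) = 208 s; 11,025 × 208 × 3 × 2 = 13,759,200 bytes.
Track D: 1:17 (min:sec) = 77 s; 44,100 × 77 × 4 × 1 = 13,582,800 bytes.
Track E: 15:19 (min:sec) = 919 s; 22,050 × 919 × 4 × 2 = 162,111,600 bytes.
Track F: exactly 46 minutes = 2,760 s; 88,200 × 2,760 × 3 × 2 = 1,460,592,000 bytes.
Total = 6,534,525,600 bytes = 6.5 GB.

6.5 GB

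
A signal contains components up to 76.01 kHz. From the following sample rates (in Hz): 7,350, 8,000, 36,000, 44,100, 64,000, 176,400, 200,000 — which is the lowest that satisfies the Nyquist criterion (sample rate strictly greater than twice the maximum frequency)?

Need sample rate > 2 × 76,010 = 152,020 Hz.
Lowest listed rate above 152,020 Hz is 176,400 Hz.

176,400 Hz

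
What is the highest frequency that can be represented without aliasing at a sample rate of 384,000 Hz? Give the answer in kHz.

192 kHz

Nyquist frequency = sample rate / 2 = 384,000 / 2 = 192 kHz.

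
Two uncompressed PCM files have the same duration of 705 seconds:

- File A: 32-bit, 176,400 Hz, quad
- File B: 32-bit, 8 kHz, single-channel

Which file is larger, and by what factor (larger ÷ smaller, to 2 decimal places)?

File A, by a factor of 88.20

File A: 176,400 × 4 × 4 = 2,822,400 bytes/s.
File B: 8,000 × 4 × 1 = 32,000 bytes/s.
File A is larger; ratio = 1,989,792,000 / 22,560,000 = 88.20.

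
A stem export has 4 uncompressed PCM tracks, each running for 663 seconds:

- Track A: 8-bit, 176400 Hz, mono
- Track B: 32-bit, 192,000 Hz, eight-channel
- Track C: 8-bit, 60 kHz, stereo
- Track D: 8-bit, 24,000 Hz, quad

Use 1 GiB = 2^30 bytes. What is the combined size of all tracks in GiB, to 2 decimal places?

4.04 GiB

Track A: 176,400 × 663 × 1 × 1 = 116,953,200 bytes.
Track B: 192,000 × 663 × 4 × 8 = 4,073,472,000 bytes.
Track C: 60,000 × 663 × 1 × 2 = 79,560,000 bytes.
Track D: 24,000 × 663 × 1 × 4 = 63,648,000 bytes.
Total = 4,333,633,200 bytes = 4.04 GiB.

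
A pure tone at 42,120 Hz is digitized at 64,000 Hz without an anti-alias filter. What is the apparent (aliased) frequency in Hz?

Nyquist = 64,000/2 = 32,000 Hz; 42,120 Hz exceeds it.
Alias = |42,120 − 1×64,000| = |42,120 − 64,000| = 21,880 Hz.

21,880 Hz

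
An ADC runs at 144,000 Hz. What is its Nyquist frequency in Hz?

72,000 Hz

Nyquist frequency = sample rate / 2 = 144,000 / 2 = 72,000 Hz.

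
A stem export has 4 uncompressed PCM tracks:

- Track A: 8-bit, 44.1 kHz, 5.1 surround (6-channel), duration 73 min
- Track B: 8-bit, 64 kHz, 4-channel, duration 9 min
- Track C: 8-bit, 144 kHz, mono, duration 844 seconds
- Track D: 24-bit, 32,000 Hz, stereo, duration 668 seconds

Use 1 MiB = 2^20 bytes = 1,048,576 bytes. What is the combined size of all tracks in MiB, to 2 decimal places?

1475.32 MiB

Track A: 73 min = 4,380 s; 44,100 × 4,380 × 1 × 6 = 1,158,948,000 bytes.
Track B: 9 min = 540 s; 64,000 × 540 × 1 × 4 = 138,240,000 bytes.
Track C: 144,000 × 844 × 1 × 1 = 121,536,000 bytes.
Track D: 32,000 × 668 × 3 × 2 = 128,256,000 bytes.
Total = 1,546,980,000 bytes = 1475.32 MiB.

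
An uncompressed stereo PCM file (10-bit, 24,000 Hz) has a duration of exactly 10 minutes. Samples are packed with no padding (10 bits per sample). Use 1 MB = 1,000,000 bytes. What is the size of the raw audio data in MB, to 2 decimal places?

36.00 MB

Duration = exactly 10 minutes = 600 s.
Bits = 24,000 × 600 × 10 × 2 = 288,000,000 bits = 36,000,000 bytes.
36,000,000 / 1,000,000 = 36.00 MB.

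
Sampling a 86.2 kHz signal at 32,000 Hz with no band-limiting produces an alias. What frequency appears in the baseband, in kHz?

9.8 kHz

Nyquist = 32,000/2 = 16,000 Hz; 86,200 Hz exceeds it.
Alias = |86,200 − 3×32,000| = |86,200 − 96,000| = 9,800 Hz = 9.8 kHz.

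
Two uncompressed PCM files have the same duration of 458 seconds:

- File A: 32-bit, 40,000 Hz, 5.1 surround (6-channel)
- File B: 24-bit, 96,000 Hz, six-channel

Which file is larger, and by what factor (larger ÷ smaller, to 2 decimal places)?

File B, by a factor of 1.80

File A: 40,000 × 4 × 6 = 960,000 bytes/s.
File B: 96,000 × 3 × 6 = 1,728,000 bytes/s.
File B is larger; ratio = 791,424,000 / 439,680,000 = 1.80.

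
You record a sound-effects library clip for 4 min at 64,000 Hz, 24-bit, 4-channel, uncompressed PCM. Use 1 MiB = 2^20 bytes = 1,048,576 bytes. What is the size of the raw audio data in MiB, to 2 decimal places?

Duration = 4 min = 240 s.
Bytes = 64,000 samples/s × 240 s × 3 bytes/sample × 4 ch = 184,320,000 bytes.
184,320,000 / 1,048,576 = 175.78 MiB.

175.78 MiB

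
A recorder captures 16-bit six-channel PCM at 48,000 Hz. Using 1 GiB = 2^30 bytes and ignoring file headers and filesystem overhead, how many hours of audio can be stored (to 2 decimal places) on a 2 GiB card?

1.04 hours

Uncompressed byte rate = 48,000 × 2 × 6 = 576,000 bytes/s.
Capacity = 2 × 1,073,741,824 = 2,147,483,648 bytes.
2,147,483,648 / 576,000 ≈ 3728.27 s → 1.04 hours.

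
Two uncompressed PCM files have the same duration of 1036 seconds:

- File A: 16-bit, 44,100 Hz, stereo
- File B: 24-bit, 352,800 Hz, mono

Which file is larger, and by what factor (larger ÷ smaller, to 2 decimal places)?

File A: 44,100 × 2 × 2 = 176,400 bytes/s.
File B: 352,800 × 3 × 1 = 1,058,400 bytes/s.
File B is larger; ratio = 1,096,502,400 / 182,750,400 = 6.00.

File B, by a factor of 6.00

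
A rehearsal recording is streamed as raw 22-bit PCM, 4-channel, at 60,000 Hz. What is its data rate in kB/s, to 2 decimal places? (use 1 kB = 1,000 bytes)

Bit rate = 60,000 × 22 × 4 = 5,280,000 bits/s.
5,280,000 / 8 = 660,000 B/s = 660.00 kB/s.

660.00 kB/s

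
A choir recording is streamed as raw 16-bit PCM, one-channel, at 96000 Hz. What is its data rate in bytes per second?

192,000 bytes/s

Bit rate = 96,000 × 16 × 1 = 1,536,000 bits/s.
1,536,000 / 8 = 192,000 bytes/s.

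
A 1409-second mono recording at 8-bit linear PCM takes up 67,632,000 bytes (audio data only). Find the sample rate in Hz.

48,000 Hz

Bytes = sample_rate × seconds × bytes_per_sample × channels.
sample_rate = 67,632,000 / (1,409 × 1 × 1) = 67,632,000 / 1,409 = 48,000 Hz.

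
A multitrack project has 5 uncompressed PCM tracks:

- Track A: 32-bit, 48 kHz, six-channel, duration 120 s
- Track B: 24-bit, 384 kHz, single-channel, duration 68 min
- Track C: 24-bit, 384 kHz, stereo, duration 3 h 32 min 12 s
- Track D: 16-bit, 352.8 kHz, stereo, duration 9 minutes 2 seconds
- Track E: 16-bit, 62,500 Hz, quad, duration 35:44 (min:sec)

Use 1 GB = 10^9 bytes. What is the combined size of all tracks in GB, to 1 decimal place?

Track A: 48,000 × 120 × 4 × 6 = 138,240,000 bytes.
Track B: 68 min = 4,080 s; 384,000 × 4,080 × 3 × 1 = 4,700,160,000 bytes.
Track C: 3 h 32 min 12 s = 12,732 s; 384,000 × 12,732 × 3 × 2 = 29,334,528,000 bytes.
Track D: 9 minutes 2 seconds = 542 s; 352,800 × 542 × 2 × 2 = 764,870,400 bytes.
Track E: 35:44 (min:sec) = 2,144 s; 62,500 × 2,144 × 2 × 4 = 1,072,000,000 bytes.
Total = 36,009,798,400 bytes = 36.0 GB.

36.0 GB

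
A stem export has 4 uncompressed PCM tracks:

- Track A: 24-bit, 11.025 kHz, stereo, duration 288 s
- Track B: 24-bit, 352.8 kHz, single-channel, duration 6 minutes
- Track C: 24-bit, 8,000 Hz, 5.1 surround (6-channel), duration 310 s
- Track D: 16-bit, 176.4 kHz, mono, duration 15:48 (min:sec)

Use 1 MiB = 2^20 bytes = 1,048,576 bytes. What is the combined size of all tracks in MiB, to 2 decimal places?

743.07 MiB

Track A: 11,025 × 288 × 3 × 2 = 19,051,200 bytes.
Track B: 6 minutes = 360 s; 352,800 × 360 × 3 × 1 = 381,024,000 bytes.
Track C: 8,000 × 310 × 3 × 6 = 44,640,000 bytes.
Track D: 15:48 (min:sec) = 948 s; 176,400 × 948 × 2 × 1 = 334,454,400 bytes.
Total = 779,169,600 bytes = 743.07 MiB.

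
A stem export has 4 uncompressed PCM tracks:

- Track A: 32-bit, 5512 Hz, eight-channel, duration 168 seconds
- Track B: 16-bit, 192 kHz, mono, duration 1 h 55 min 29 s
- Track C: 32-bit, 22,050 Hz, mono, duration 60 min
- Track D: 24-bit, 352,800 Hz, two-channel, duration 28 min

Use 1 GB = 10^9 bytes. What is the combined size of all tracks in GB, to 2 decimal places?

Track A: 5,512 × 168 × 4 × 8 = 29,632,512 bytes.
Track B: 1 h 55 min 29 s = 6,929 s; 192,000 × 6,929 × 2 × 1 = 2,660,736,000 bytes.
Track C: 60 min = 3,600 s; 22,050 × 3,600 × 4 × 1 = 317,520,000 bytes.
Track D: 28 min = 1,680 s; 352,800 × 1,680 × 3 × 2 = 3,556,224,000 bytes.
Total = 6,564,112,512 bytes = 6.56 GB.

6.56 GB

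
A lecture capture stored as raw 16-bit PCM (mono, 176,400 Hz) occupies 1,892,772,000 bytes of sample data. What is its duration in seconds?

5,365 seconds

Byte rate = 176,400 × 2 × 1 = 352,800 bytes/s.
Duration = 1,892,772,000 / 352,800 = 5,365 s.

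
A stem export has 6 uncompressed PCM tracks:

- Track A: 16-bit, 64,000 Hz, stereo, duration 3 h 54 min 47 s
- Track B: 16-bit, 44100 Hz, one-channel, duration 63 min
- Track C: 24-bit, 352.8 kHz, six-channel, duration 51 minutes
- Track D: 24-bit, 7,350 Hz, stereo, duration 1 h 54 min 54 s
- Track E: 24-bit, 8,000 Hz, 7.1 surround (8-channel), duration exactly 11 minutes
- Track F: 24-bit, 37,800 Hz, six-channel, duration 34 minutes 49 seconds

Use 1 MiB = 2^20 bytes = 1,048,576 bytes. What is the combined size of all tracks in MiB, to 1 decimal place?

24055.5 MiB

Track A: 3 h 54 min 47 s = 14,087 s; 64,000 × 14,087 × 2 × 2 = 3,606,272,000 bytes.
Track B: 63 min = 3,780 s; 44,100 × 3,780 × 2 × 1 = 333,396,000 bytes.
Track C: 51 minutes = 3,060 s; 352,800 × 3,060 × 3 × 6 = 19,432,224,000 bytes.
Track D: 1 h 54 min 54 s = 6,894 s; 7,350 × 6,894 × 3 × 2 = 304,025,400 bytes.
Track E: exactly 11 minutes = 660 s; 8,000 × 660 × 3 × 8 = 126,720,000 bytes.
Track F: 34 minutes 49 seconds = 2,089 s; 37,800 × 2,089 × 3 × 6 = 1,421,355,600 bytes.
Total = 25,223,993,000 bytes = 24055.5 MiB.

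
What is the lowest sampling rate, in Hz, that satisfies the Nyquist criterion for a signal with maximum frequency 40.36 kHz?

80,720 Hz

Minimum sample rate = 2 × 40,360 Hz = 80,720 Hz.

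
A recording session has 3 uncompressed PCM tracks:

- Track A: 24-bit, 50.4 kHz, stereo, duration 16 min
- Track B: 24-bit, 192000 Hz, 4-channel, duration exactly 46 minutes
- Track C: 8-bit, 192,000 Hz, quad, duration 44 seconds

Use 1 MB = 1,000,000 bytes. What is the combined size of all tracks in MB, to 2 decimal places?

Track A: 16 min = 960 s; 50,400 × 960 × 3 × 2 = 290,304,000 bytes.
Track B: exactly 46 minutes = 2,760 s; 192,000 × 2,760 × 3 × 4 = 6,359,040,000 bytes.
Track C: 192,000 × 44 × 1 × 4 = 33,792,000 bytes.
Total = 6,683,136,000 bytes = 6683.14 MB.

6683.14 MB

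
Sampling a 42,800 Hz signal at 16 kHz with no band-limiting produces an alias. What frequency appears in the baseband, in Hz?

Nyquist = 16,000/2 = 8,000 Hz; 42,800 Hz exceeds it.
Alias = |42,800 − 3×16,000| = |42,800 − 48,000| = 5,200 Hz.

5,200 Hz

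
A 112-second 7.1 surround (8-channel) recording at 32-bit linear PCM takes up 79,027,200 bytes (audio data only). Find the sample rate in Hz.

22,050 Hz

Bytes = sample_rate × seconds × bytes_per_sample × channels.
sample_rate = 79,027,200 / (112 × 4 × 8) = 79,027,200 / 3,584 = 22,050 Hz.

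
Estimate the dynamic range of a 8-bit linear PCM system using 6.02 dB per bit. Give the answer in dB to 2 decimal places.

48.16 dB

8 × 6.02 = 48.16 dB.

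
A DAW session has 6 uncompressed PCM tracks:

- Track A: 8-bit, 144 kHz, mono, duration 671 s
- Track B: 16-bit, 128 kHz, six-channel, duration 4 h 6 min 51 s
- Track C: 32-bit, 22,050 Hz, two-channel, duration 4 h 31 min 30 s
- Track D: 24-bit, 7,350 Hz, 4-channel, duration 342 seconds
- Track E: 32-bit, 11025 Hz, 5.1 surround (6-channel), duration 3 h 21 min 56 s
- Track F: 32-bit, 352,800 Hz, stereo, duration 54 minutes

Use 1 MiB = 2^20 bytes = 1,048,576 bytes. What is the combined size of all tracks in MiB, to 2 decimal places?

36335.48 MiB

Track A: 144,000 × 671 × 1 × 1 = 96,624,000 bytes.
Track B: 4 h 6 min 51 s = 14,811 s; 128,000 × 14,811 × 2 × 6 = 22,749,696,000 bytes.
Track C: 4 h 31 min 30 s = 16,290 s; 22,050 × 16,290 × 4 × 2 = 2,873,556,000 bytes.
Track D: 7,350 × 342 × 3 × 4 = 30,164,400 bytes.
Track E: 3 h 21 min 56 s = 12,116 s; 11,025 × 12,116 × 4 × 6 = 3,205,893,600 bytes.
Track F: 54 minutes = 3,240 s; 352,800 × 3,240 × 4 × 2 = 9,144,576,000 bytes.
Total = 38,100,510,000 bytes = 36335.48 MiB.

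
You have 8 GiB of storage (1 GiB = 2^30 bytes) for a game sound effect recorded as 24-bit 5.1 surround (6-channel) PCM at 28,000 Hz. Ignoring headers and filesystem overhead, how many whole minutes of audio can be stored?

Uncompressed byte rate = 28,000 × 3 × 6 = 504,000 bytes/s.
Capacity = 8 × 1,073,741,824 = 8,589,934,592 bytes.
8,589,934,592 / 504,000 ≈ 17043.52 s → 284 minutes.

284 minutes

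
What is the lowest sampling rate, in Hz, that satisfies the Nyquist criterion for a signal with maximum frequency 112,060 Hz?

Minimum sample rate = 2 × 112,060 Hz = 224,120 Hz.

224,120 Hz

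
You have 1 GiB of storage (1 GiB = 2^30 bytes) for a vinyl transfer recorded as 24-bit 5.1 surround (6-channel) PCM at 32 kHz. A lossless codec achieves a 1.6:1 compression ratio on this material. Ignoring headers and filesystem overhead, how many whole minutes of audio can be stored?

Uncompressed byte rate = 32,000 × 3 × 6 = 576,000 bytes/s.
After 1.6:1 compression, effective rate ≈ 360000 bytes/s.
Capacity = 1 × 1,073,741,824 = 1,073,741,824 bytes.
1,073,741,824 / effective rate ≈ 2982.62 s → 49 minutes.

49 minutes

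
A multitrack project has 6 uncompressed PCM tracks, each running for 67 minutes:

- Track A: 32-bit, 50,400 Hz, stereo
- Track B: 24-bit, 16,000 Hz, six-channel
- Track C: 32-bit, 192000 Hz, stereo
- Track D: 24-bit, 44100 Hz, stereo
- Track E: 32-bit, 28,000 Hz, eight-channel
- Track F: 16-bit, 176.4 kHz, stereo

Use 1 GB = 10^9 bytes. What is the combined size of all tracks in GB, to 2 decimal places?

67 minutes = 4,020 s.
Track A: 50,400 × 4,020 × 4 × 2 = 1,620,864,000 bytes.
Track B: 16,000 × 4,020 × 3 × 6 = 1,157,760,000 bytes.
Track C: 192,000 × 4,020 × 4 × 2 = 6,174,720,000 bytes.
Track D: 44,100 × 4,020 × 3 × 2 = 1,063,692,000 bytes.
Track E: 28,000 × 4,020 × 4 × 8 = 3,601,920,000 bytes.
Track F: 176,400 × 4,020 × 2 × 2 = 2,836,512,000 bytes.
Total = 16,455,468,000 bytes = 16.46 GB.

16.46 GB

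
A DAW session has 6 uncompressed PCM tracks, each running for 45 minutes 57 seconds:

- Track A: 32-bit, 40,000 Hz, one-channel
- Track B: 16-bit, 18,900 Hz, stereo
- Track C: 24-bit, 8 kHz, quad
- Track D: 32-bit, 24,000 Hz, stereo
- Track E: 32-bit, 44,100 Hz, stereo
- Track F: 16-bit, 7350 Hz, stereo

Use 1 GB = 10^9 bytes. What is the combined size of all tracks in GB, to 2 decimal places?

45 minutes 57 seconds = 2,757 s.
Track A: 40,000 × 2,757 × 4 × 1 = 441,120,000 bytes.
Track B: 18,900 × 2,757 × 2 × 2 = 208,429,200 bytes.
Track C: 8,000 × 2,757 × 3 × 4 = 264,672,000 bytes.
Track D: 24,000 × 2,757 × 4 × 2 = 529,344,000 bytes.
Track E: 44,100 × 2,757 × 4 × 2 = 972,669,600 bytes.
Track F: 7,350 × 2,757 × 2 × 2 = 81,055,800 bytes.
Total = 2,497,290,600 bytes = 2.50 GB.

2.50 GB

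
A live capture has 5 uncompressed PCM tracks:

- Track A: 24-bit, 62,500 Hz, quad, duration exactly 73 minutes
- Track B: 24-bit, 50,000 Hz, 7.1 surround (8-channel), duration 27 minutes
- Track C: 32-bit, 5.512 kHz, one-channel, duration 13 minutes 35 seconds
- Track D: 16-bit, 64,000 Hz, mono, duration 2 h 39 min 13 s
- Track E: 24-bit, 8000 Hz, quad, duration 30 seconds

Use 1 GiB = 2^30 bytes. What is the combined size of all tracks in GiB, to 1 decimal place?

6.0 GiB

Track A: exactly 73 minutes = 4,380 s; 62,500 × 4,380 × 3 × 4 = 3,285,000,000 bytes.
Track B: 27 minutes = 1,620 s; 50,000 × 1,620 × 3 × 8 = 1,944,000,000 bytes.
Track C: 13 minutes 35 seconds = 815 s; 5,512 × 815 × 4 × 1 = 17,969,120 bytes.
Track D: 2 h 39 min 13 s = 9,553 s; 64,000 × 9,553 × 2 × 1 = 1,222,784,000 bytes.
Track E: 8,000 × 30 × 3 × 4 = 2,880,000 bytes.
Total = 6,472,633,120 bytes = 6.0 GiB.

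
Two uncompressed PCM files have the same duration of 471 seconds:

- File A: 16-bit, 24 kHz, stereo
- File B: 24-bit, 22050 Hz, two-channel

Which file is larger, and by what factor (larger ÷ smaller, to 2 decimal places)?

File B, by a factor of 1.38

File A: 24,000 × 2 × 2 = 96,000 bytes/s.
File B: 22,050 × 3 × 2 = 132,300 bytes/s.
File B is larger; ratio = 62,313,300 / 45,216,000 = 1.38.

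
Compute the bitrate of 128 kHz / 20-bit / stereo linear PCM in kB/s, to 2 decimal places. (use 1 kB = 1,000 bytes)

640.00 kB/s

Bit rate = 128,000 × 20 × 2 = 5,120,000 bits/s.
5,120,000 / 8 = 640,000 B/s = 640.00 kB/s.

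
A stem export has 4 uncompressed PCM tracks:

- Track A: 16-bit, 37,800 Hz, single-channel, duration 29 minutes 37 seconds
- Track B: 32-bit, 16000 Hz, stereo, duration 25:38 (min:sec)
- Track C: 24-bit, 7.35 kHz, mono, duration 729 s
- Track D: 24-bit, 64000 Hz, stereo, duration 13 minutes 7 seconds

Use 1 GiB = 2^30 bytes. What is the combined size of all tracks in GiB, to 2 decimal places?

Track A: 29 minutes 37 seconds = 1,777 s; 37,800 × 1,777 × 2 × 1 = 134,341,200 bytes.
Track B: 25:38 (min:sec) = 1,538 s; 16,000 × 1,538 × 4 × 2 = 196,864,000 bytes.
Track C: 7,350 × 729 × 3 × 1 = 16,074,450 bytes.
Track D: 13 minutes 7 seconds = 787 s; 64,000 × 787 × 3 × 2 = 302,208,000 bytes.
Total = 649,487,650 bytes = 0.60 GiB.

0.60 GiB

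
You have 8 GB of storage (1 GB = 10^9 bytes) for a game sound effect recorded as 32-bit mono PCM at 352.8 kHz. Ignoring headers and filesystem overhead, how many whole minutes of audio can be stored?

94 minutes

Uncompressed byte rate = 352,800 × 4 × 1 = 1,411,200 bytes/s.
Capacity = 8 × 1,000,000,000 = 8,000,000,000 bytes.
8,000,000,000 / 1,411,200 ≈ 5668.93 s → 94 minutes.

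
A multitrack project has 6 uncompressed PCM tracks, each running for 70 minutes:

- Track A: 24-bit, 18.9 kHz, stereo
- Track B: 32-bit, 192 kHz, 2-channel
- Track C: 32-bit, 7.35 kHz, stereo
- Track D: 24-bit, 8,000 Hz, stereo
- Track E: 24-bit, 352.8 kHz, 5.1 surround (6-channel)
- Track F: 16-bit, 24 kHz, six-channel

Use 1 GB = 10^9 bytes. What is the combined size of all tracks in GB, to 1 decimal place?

70 minutes = 4,200 s.
Track A: 18,900 × 4,200 × 3 × 2 = 476,280,000 bytes.
Track B: 192,000 × 4,200 × 4 × 2 = 6,451,200,000 bytes.
Track C: 7,350 × 4,200 × 4 × 2 = 246,960,000 bytes.
Track D: 8,000 × 4,200 × 3 × 2 = 201,600,000 bytes.
Track E: 352,800 × 4,200 × 3 × 6 = 26,671,680,000 bytes.
Track F: 24,000 × 4,200 × 2 × 6 = 1,209,600,000 bytes.
Total = 35,257,320,000 bytes = 35.3 GB.

35.3 GB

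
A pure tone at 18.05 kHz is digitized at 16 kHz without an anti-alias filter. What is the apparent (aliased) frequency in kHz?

2.05 kHz

Nyquist = 16,000/2 = 8,000 Hz; 18,050 Hz exceeds it.
Alias = |18,050 − 1×16,000| = |18,050 − 16,000| = 2,050 Hz = 2.05 kHz.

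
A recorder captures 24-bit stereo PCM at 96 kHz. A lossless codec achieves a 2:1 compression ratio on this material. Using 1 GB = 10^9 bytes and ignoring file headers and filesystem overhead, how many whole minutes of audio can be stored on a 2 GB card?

Uncompressed byte rate = 96,000 × 3 × 2 = 576,000 bytes/s.
After 2:1 compression, effective rate ≈ 288000 bytes/s.
Capacity = 2 × 1,000,000,000 = 2,000,000,000 bytes.
2,000,000,000 / effective rate ≈ 6944.44 s → 115 minutes.

115 minutes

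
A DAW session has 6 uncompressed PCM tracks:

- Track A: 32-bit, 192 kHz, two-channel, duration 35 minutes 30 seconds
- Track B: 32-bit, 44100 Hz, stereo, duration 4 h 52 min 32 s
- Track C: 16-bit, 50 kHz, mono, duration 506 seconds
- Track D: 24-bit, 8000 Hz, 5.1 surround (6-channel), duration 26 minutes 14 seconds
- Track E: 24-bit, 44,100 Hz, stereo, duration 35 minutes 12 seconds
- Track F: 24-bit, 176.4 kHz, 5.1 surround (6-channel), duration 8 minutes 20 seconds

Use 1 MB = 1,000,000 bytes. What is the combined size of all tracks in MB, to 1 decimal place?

11887.7 MB

Track A: 35 minutes 30 seconds = 2,130 s; 192,000 × 2,130 × 4 × 2 = 3,271,680,000 bytes.
Track B: 4 h 52 min 32 s = 17,552 s; 44,100 × 17,552 × 4 × 2 = 6,192,345,600 bytes.
Track C: 50,000 × 506 × 2 × 1 = 50,600,000 bytes.
Track D: 26 minutes 14 seconds = 1,574 s; 8,000 × 1,574 × 3 × 6 = 226,656,000 bytes.
Track E: 35 minutes 12 seconds = 2,112 s; 44,100 × 2,112 × 3 × 2 = 558,835,200 bytes.
Track F: 8 minutes 20 seconds = 500 s; 176,400 × 500 × 3 × 6 = 1,587,600,000 bytes.
Total = 11,887,716,800 bytes = 11887.7 MB.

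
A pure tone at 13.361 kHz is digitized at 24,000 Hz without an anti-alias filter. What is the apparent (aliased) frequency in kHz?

10.639 kHz

Nyquist = 24,000/2 = 12,000 Hz; 13,361 Hz exceeds it.
Alias = |13,361 − 1×24,000| = |13,361 − 24,000| = 10,639 Hz = 10.639 kHz.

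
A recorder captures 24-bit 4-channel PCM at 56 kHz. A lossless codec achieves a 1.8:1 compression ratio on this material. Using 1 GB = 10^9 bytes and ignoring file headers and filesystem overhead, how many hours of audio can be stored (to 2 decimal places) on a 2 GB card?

Uncompressed byte rate = 56,000 × 3 × 4 = 672,000 bytes/s.
After 1.8:1 compression, effective rate ≈ 373333.33 bytes/s.
Capacity = 2 × 1,000,000,000 = 2,000,000,000 bytes.
2,000,000,000 / effective rate ≈ 5357.14 s → 1.49 hours.

1.49 hours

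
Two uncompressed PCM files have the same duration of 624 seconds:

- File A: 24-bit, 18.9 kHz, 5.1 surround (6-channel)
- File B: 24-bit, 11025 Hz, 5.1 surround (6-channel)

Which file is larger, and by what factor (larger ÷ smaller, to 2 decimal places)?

File A, by a factor of 1.71

File A: 18,900 × 3 × 6 = 340,200 bytes/s.
File B: 11,025 × 3 × 6 = 198,450 bytes/s.
File A is larger; ratio = 212,284,800 / 123,832,800 = 1.71.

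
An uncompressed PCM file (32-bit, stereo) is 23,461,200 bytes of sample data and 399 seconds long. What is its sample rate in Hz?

Bytes = sample_rate × seconds × bytes_per_sample × channels.
sample_rate = 23,461,200 / (399 × 4 × 2) = 23,461,200 / 3,192 = 7,350 Hz.

7,350 Hz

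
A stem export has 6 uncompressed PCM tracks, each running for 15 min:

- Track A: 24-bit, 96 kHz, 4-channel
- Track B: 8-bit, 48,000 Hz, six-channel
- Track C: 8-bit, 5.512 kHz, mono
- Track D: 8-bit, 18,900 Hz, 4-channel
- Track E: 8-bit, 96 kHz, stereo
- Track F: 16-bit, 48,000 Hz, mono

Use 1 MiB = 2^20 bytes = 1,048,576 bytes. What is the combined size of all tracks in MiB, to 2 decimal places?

15 min = 900 s.
Track A: 96,000 × 900 × 3 × 4 = 1,036,800,000 bytes.
Track B: 48,000 × 900 × 1 × 6 = 259,200,000 bytes.
Track C: 5,512 × 900 × 1 × 1 = 4,960,800 bytes.
Track D: 18,900 × 900 × 1 × 4 = 68,040,000 bytes.
Track E: 96,000 × 900 × 1 × 2 = 172,800,000 bytes.
Track F: 48,000 × 900 × 2 × 1 = 86,400,000 bytes.
Total = 1,628,200,800 bytes = 1552.77 MiB.

1552.77 MiB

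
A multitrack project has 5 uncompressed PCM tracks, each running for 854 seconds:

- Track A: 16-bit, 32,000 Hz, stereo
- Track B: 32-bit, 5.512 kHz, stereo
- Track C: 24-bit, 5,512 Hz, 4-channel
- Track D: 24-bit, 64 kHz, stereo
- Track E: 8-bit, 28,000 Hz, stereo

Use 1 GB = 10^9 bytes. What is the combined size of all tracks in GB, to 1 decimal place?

0.6 GB

Track A: 32,000 × 854 × 2 × 2 = 109,312,000 bytes.
Track B: 5,512 × 854 × 4 × 2 = 37,657,984 bytes.
Track C: 5,512 × 854 × 3 × 4 = 56,486,976 bytes.
Track D: 64,000 × 854 × 3 × 2 = 327,936,000 bytes.
Track E: 28,000 × 854 × 1 × 2 = 47,824,000 bytes.
Total = 579,216,960 bytes = 0.6 GB.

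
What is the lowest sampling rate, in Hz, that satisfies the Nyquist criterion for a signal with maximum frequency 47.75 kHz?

Minimum sample rate = 2 × 47,750 Hz = 95,500 Hz.

95,500 Hz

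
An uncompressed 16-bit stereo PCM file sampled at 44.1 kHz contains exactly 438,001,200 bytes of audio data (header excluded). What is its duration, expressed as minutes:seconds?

41:23

Byte rate = 44,100 × 2 × 2 = 176,400 bytes/s.
Duration = 438,001,200 / 176,400 = 2,483 s.
2,483 s = 41:23.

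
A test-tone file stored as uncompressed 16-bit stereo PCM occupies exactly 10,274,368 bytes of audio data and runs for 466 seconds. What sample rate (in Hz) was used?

Bytes = sample_rate × seconds × bytes_per_sample × channels.
sample_rate = 10,274,368 / (466 × 2 × 2) = 10,274,368 / 1,864 = 5,512 Hz.

5,512 Hz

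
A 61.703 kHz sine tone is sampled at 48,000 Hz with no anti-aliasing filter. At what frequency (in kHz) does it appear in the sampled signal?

Nyquist = 48,000/2 = 24,000 Hz; 61,703 Hz exceeds it.
Alias = |61,703 − 1×48,000| = |61,703 − 48,000| = 13,703 Hz = 13.703 kHz.

13.703 kHz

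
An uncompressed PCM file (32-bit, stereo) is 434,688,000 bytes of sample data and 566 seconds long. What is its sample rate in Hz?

Bytes = sample_rate × seconds × bytes_per_sample × channels.
sample_rate = 434,688,000 / (566 × 4 × 2) = 434,688,000 / 4,528 = 96,000 Hz.

96,000 Hz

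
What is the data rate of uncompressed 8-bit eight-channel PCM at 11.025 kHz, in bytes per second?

88,200 bytes/s

Bit rate = 11,025 × 8 × 8 = 705,600 bits/s.
705,600 / 8 = 88,200 bytes/s.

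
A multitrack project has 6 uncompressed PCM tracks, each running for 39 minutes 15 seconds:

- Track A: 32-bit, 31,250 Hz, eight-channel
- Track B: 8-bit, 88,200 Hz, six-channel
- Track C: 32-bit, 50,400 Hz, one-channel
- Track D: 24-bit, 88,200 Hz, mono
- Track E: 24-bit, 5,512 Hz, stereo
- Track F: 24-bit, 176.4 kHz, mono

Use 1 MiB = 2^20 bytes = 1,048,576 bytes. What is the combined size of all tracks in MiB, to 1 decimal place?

5744.3 MiB

39 minutes 15 seconds = 2,355 s.
Track A: 31,250 × 2,355 × 4 × 8 = 2,355,000,000 bytes.
Track B: 88,200 × 2,355 × 1 × 6 = 1,246,266,000 bytes.
Track C: 50,400 × 2,355 × 4 × 1 = 474,768,000 bytes.
Track D: 88,200 × 2,355 × 3 × 1 = 623,133,000 bytes.
Track E: 5,512 × 2,355 × 3 × 2 = 77,884,560 bytes.
Track F: 176,400 × 2,355 × 3 × 1 = 1,246,266,000 bytes.
Total = 6,023,317,560 bytes = 5744.3 MiB.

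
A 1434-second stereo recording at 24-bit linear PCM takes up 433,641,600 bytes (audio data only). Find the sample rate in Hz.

Bytes = sample_rate × seconds × bytes_per_sample × channels.
sample_rate = 433,641,600 / (1,434 × 3 × 2) = 433,641,600 / 8,604 = 50,400 Hz.

50,400 Hz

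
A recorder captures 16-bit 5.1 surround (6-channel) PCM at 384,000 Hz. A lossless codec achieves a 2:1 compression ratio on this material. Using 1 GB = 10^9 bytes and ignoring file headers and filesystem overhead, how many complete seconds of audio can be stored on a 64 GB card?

27,777 seconds

Uncompressed byte rate = 384,000 × 2 × 6 = 4,608,000 bytes/s.
After 2:1 compression, effective rate ≈ 2304000 bytes/s.
Capacity = 64 × 1,000,000,000 = 64,000,000,000 bytes.
64,000,000,000 / effective rate ≈ 27777.78 s → 27,777 seconds.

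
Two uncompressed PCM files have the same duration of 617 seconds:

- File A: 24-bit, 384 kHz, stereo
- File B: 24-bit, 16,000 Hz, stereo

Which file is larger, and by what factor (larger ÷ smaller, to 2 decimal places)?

File A, by a factor of 24.00

File A: 384,000 × 3 × 2 = 2,304,000 bytes/s.
File B: 16,000 × 3 × 2 = 96,000 bytes/s.
File A is larger; ratio = 1,421,568,000 / 59,232,000 = 24.00.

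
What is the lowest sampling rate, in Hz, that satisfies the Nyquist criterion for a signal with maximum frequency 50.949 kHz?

101,898 Hz

Minimum sample rate = 2 × 50,949 Hz = 101,898 Hz.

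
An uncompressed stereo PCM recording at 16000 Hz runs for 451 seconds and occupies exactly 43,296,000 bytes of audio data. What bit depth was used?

Bytes per sample = 43,296,000 / (16,000 × 451 × 2) = 43,296,000 / 14,432,000 = 3.
Bit depth = 3 × 8 = 24 bits.

24 bits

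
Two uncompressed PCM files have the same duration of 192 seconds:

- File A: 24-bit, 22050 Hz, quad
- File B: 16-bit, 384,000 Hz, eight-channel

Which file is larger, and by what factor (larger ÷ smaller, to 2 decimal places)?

File A: 22,050 × 3 × 4 = 264,600 bytes/s.
File B: 384,000 × 2 × 8 = 6,144,000 bytes/s.
File B is larger; ratio = 1,179,648,000 / 50,803,200 = 23.22.

File B, by a factor of 23.22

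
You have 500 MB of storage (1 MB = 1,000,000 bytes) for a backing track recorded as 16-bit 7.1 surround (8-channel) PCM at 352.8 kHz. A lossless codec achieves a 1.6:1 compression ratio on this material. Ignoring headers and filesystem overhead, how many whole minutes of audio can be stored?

2 minutes

Uncompressed byte rate = 352,800 × 2 × 8 = 5,644,800 bytes/s.
After 1.6:1 compression, effective rate ≈ 3528000 bytes/s.
Capacity = 500 × 1,000,000 = 500,000,000 bytes.
500,000,000 / effective rate ≈ 141.72 s → 2 minutes.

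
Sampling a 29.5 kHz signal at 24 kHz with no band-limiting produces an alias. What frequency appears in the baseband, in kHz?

Nyquist = 24,000/2 = 12,000 Hz; 29,500 Hz exceeds it.
Alias = |29,500 − 1×24,000| = |29,500 − 24,000| = 5,500 Hz = 5.5 kHz.

5.5 kHz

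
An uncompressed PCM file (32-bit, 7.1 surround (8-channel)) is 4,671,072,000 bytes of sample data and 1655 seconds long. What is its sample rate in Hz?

Bytes = sample_rate × seconds × bytes_per_sample × channels.
sample_rate = 4,671,072,000 / (1,655 × 4 × 8) = 4,671,072,000 / 52,960 = 88,200 Hz.

88,200 Hz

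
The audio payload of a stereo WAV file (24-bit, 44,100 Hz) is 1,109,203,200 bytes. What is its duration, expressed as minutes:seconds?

Byte rate = 44,100 × 3 × 2 = 264,600 bytes/s.
Duration = 1,109,203,200 / 264,600 = 4,192 s.
4,192 s = 69:52.

69:52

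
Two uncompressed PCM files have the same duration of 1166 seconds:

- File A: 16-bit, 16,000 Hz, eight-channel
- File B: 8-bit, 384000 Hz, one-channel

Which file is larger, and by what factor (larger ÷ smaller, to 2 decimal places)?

File A: 16,000 × 2 × 8 = 256,000 bytes/s.
File B: 384,000 × 1 × 1 = 384,000 bytes/s.
File B is larger; ratio = 447,744,000 / 298,496,000 = 1.50.

File B, by a factor of 1.50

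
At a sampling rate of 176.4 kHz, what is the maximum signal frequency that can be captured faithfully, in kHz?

Nyquist frequency = sample rate / 2 = 176,400 / 2 = 88.2 kHz.

88.2 kHz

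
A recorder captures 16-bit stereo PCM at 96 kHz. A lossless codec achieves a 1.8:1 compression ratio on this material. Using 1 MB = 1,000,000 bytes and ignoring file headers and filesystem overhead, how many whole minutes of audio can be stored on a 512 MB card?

Uncompressed byte rate = 96,000 × 2 × 2 = 384,000 bytes/s.
After 1.8:1 compression, effective rate ≈ 213333.33 bytes/s.
Capacity = 512 × 1,000,000 = 512,000,000 bytes.
512,000,000 / effective rate ≈ 2400 s → 40 minutes.

40 minutes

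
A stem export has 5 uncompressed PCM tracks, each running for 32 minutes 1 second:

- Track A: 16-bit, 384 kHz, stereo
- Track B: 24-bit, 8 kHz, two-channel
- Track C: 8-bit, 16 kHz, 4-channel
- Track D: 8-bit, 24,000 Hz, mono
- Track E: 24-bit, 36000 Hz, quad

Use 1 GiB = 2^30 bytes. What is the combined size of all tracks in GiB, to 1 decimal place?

3.8 GiB

32 minutes 1 second = 1,921 s.
Track A: 384,000 × 1,921 × 2 × 2 = 2,950,656,000 bytes.
Track B: 8,000 × 1,921 × 3 × 2 = 92,208,000 bytes.
Track C: 16,000 × 1,921 × 1 × 4 = 122,944,000 bytes.
Track D: 24,000 × 1,921 × 1 × 1 = 46,104,000 bytes.
Track E: 36,000 × 1,921 × 3 × 4 = 829,872,000 bytes.
Total = 4,041,784,000 bytes = 3.8 GiB.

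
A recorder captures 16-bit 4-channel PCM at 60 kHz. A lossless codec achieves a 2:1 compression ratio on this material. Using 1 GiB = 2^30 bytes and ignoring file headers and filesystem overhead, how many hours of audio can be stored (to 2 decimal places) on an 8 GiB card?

9.94 hours

Uncompressed byte rate = 60,000 × 2 × 4 = 480,000 bytes/s.
After 2:1 compression, effective rate ≈ 240000 bytes/s.
Capacity = 8 × 1,073,741,824 = 8,589,934,592 bytes.
8,589,934,592 / effective rate ≈ 35791.39 s → 9.94 hours.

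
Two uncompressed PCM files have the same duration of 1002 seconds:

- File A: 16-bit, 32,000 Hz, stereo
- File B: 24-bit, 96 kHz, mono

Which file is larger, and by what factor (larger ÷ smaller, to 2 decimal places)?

File A: 32,000 × 2 × 2 = 128,000 bytes/s.
File B: 96,000 × 3 × 1 = 288,000 bytes/s.
File B is larger; ratio = 288,576,000 / 128,256,000 = 2.25.

File B, by a factor of 2.25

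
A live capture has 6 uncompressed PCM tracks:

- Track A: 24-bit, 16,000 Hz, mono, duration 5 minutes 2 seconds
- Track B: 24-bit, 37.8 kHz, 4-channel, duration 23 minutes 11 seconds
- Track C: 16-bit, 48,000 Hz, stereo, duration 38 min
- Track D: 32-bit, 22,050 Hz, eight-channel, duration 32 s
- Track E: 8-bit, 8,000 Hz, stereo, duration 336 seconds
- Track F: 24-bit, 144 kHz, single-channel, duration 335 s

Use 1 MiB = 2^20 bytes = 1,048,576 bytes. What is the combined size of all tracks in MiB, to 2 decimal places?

Track A: 5 minutes 2 seconds = 302 s; 16,000 × 302 × 3 × 1 = 14,496,000 bytes.
Track B: 23 minutes 11 seconds = 1,391 s; 37,800 × 1,391 × 3 × 4 = 630,957,600 bytes.
Track C: 38 min = 2,280 s; 48,000 × 2,280 × 2 × 2 = 437,760,000 bytes.
Track D: 22,050 × 32 × 4 × 8 = 22,579,200 bytes.
Track E: 8,000 × 336 × 1 × 2 = 5,376,000 bytes.
Track F: 144,000 × 335 × 3 × 1 = 144,720,000 bytes.
Total = 1,255,888,800 bytes = 1197.71 MiB.

1197.71 MiB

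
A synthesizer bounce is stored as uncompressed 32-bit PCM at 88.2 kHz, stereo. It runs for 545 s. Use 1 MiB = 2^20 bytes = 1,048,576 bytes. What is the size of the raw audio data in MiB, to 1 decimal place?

366.7 MiB

Bytes = 88,200 samples/s × 545 s × 4 bytes/sample × 2 ch = 384,552,000 bytes.
384,552,000 / 1,048,576 = 366.7 MiB.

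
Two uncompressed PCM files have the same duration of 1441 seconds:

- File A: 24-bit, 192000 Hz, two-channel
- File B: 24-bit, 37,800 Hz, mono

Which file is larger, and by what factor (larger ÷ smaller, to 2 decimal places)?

File A, by a factor of 10.16

File A: 192,000 × 3 × 2 = 1,152,000 bytes/s.
File B: 37,800 × 3 × 1 = 113,400 bytes/s.
File A is larger; ratio = 1,660,032,000 / 163,409,400 = 10.16.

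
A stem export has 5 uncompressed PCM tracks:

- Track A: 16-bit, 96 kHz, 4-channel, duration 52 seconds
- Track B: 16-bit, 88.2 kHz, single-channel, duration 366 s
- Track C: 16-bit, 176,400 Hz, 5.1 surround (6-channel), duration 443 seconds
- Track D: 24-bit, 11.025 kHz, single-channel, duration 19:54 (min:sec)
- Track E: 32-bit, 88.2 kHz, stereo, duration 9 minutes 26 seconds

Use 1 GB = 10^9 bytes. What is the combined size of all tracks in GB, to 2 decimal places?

1.48 GB

Track A: 96,000 × 52 × 2 × 4 = 39,936,000 bytes.
Track B: 88,200 × 366 × 2 × 1 = 64,562,400 bytes.
Track C: 176,400 × 443 × 2 × 6 = 937,742,400 bytes.
Track D: 19:54 (min:sec) = 1,194 s; 11,025 × 1,194 × 3 × 1 = 39,491,550 bytes.
Track E: 9 minutes 26 seconds = 566 s; 88,200 × 566 × 4 × 2 = 399,369,600 bytes.
Total = 1,481,101,950 bytes = 1.48 GB.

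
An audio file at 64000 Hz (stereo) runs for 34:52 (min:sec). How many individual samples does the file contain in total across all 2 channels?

34:52 (min:sec) = 2,092 s.
64,000 × 2,092 s × 2 ch = 267,776,000 samples.

267,776,000 samples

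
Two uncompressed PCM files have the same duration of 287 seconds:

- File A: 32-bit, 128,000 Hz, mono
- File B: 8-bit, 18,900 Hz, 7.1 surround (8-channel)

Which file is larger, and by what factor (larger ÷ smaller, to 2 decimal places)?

File A: 128,000 × 4 × 1 = 512,000 bytes/s.
File B: 18,900 × 1 × 8 = 151,200 bytes/s.
File A is larger; ratio = 146,944,000 / 43,394,400 = 3.39.

File A, by a factor of 3.39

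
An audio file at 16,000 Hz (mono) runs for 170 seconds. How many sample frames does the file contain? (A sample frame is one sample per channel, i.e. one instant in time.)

2,720,000 sample frames

16,000 samples/s × 170 s = 2,720,000 frames.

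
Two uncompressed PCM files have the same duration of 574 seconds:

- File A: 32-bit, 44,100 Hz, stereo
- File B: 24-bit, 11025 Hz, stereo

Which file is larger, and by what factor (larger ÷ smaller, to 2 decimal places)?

File A: 44,100 × 4 × 2 = 352,800 bytes/s.
File B: 11,025 × 3 × 2 = 66,150 bytes/s.
File A is larger; ratio = 202,507,200 / 37,970,100 = 5.33.

File A, by a factor of 5.33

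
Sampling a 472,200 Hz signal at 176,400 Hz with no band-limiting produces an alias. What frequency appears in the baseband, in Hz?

Nyquist = 176,400/2 = 88,200 Hz; 472,200 Hz exceeds it.
Alias = |472,200 − 3×176,400| = |472,200 − 529,200| = 57,000 Hz.

57,000 Hz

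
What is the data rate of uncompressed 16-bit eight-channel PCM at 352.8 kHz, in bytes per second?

5,644,800 bytes/s

Bit rate = 352,800 × 16 × 8 = 45,158,400 bits/s.
45,158,400 / 8 = 5,644,800 bytes/s.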